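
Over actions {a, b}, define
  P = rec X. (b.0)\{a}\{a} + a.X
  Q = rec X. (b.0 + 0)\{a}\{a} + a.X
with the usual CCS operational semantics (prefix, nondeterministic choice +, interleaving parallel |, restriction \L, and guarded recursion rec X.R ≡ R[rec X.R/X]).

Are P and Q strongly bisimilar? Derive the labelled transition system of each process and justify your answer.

Reachable graph of P (2 states):
  s0 = rec X. (b.0)\{a}\{a} + a.X → -a-> s0, -b-> s1
  s1 = 0\{a}\{a} → ∅
Reachable graph of Q (2 states):
  t0 = rec X. (b.0 + 0)\{a}\{a} + a.X → -a-> t0, -b-> t1
  t1 = 0\{a}\{a} → ∅
Bisimilarity quotient blocks:
  B0 = {s0, t0}
  B1 = {s1, t1}
s0 ∈ B0, t0 ∈ B0 → same block

P ~ Q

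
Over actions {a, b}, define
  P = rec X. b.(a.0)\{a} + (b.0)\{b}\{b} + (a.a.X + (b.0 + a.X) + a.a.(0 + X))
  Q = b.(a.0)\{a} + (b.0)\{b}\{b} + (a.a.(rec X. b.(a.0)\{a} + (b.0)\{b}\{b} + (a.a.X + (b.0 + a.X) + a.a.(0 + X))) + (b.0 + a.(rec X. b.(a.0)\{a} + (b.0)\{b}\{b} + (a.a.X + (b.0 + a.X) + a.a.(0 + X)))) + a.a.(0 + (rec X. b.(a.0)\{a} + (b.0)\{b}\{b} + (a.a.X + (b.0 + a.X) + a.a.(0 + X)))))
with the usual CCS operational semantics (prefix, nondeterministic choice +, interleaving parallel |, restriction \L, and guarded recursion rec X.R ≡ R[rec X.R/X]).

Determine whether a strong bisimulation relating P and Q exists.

P ~ Q

LTS(P): 6 reachable states
  m0 = rec X. b.(a.0)\{a} + (b.0)\{b}\{b} + (a.a.X + (b.0 + a.X) + a.a.(0 + X)) | --a--▸ m0, --a--▸ m1, --a--▸ m2, --b--▸ m3, --b--▸ m4
  m1 = a.(0 + (rec X. b.(a.0)\{a} + (b.0)\{b}\{b} + (a.a.X + (b.0 + a.X) + a.a.(0 + X)))) | --a--▸ m5
  m2 = a.(rec X. b.(a.0)\{a} + (b.0)\{b}\{b} + (a.a.X + (b.0 + a.X) + a.a.(0 + X))) | --a--▸ m0
  m3 = (a.0)\{a} | deadlocked
  m4 = 0 | deadlocked
  m5 = 0 + (rec X. b.(a.0)\{a} + (b.0)\{b}\{b} + (a.a.X + (b.0 + a.X) + a.a.(0 + X))) | --a--▸ m0, --a--▸ m1, --a--▸ m2, --b--▸ m3, --b--▸ m4
LTS(Q): 7 reachable states
  n0 = b.(a.0)\{a} + (b.0)\{b}\{b} + (a.a.(rec X. b.(a.0)\{a} + (b.0)\{b}\{b} + (a.a.X + (b.0 + a.X) + a.a.(0 + X))) + (b.0 + a.(rec X. b.(a.0)\{a} + (b.0)\{b}\{b} + (a.a.X + (b.0 + a.X) + a.a.(0 + X)))) + a.a.(0 + (rec X. b.(a.0)\{a} + (b.0)\{b}\{b} + (a.a.X + (b.0 + a.X) + a.a.(0 + X))))) | --a--▸ n1, --a--▸ n2, --a--▸ n3, --b--▸ n4, --b--▸ n5
  n1 = a.(0 + (rec X. b.(a.0)\{a} + (b.0)\{b}\{b} + (a.a.X + (b.0 + a.X) + a.a.(0 + X)))) | --a--▸ n6
  n2 = a.(rec X. b.(a.0)\{a} + (b.0)\{b}\{b} + (a.a.X + (b.0 + a.X) + a.a.(0 + X))) | --a--▸ n3
  n3 = rec X. b.(a.0)\{a} + (b.0)\{b}\{b} + (a.a.X + (b.0 + a.X) + a.a.(0 + X)) | --a--▸ n1, --a--▸ n2, --a--▸ n3, --b--▸ n4, --b--▸ n5
  n4 = (a.0)\{a} | deadlocked
  n5 = 0 | deadlocked
  n6 = 0 + (rec X. b.(a.0)\{a} + (b.0)\{b}\{b} + (a.a.X + (b.0 + a.X) + a.a.(0 + X))) | --a--▸ n1, --a--▸ n2, --a--▸ n3, --b--▸ n4, --b--▸ n5
Partition-refinement fixed point:
  B0 = {m0, m5, n0, n3, n6}
  B1 = {m3, m4, n4, n5}
  B2 = {m1, m2, n1, n2}
m0 ∈ B0, n0 ∈ B0 → same block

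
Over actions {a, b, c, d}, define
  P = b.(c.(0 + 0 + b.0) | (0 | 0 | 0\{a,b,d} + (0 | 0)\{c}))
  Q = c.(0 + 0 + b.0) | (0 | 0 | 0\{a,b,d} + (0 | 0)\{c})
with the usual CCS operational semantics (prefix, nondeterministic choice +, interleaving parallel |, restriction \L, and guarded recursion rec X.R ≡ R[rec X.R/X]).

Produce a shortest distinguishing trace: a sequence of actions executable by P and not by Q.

b

P's transition system — 4 states:
  m0 = b.(c.(0 + 0 + b.0) | (0 | 0 | 0\{a,b,d} + (0 | 0)\{c})) :: =b=> m1
  m1 = c.(0 + 0 + b.0) | (0 | 0 | 0\{a,b,d} + (0 | 0)\{c}) :: =c=> m2
  m2 = (0 + 0 + b.0) | (0 | 0 | 0\{a,b,d} + (0 | 0)\{c}) :: =b=> m3
  m3 = 0 | (0 | 0 | 0\{a,b,d} + (0 | 0)\{c}) :: ∅
Q's transition system — 3 states:
  n0 = c.(0 + 0 + b.0) | (0 | 0 | 0\{a,b,d} + (0 | 0)\{c}) :: =c=> n1
  n1 = (0 + 0 + b.0) | (0 | 0 | 0\{a,b,d} + (0 | 0)\{c}) :: =b=> n2
  n2 = 0 | (0 | 0 | 0\{a,b,d} + (0 | 0)\{c}) :: ∅
Executing b from P (initial set {m0}):
  after b @ step 1: {m1}
  ✓ P
Executing b from Q (initial set {n0}):
  after b @ step 1: ∅  — Q cannot continue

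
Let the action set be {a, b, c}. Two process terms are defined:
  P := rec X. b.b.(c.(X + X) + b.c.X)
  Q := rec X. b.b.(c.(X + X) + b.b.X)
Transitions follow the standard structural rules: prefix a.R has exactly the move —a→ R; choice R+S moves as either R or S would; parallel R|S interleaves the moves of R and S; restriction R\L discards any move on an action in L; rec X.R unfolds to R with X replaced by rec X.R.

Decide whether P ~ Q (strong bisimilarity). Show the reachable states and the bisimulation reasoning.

not bisimilar

LTS(P): 5 reachable states
  s0 = rec X. b.b.(c.(X + X) + b.c.X) has moves -b-> s1
  s1 = b.(c.((rec X. b.b.(c.(X + X) + b.c.X)) + (rec X. b.b.(c.(X + X) + b.c.X))) + b.c.(rec X. b.b.(c.(X + X) + b.c.X))) has moves -b-> s2
  s2 = c.((rec X. b.b.(c.(X + X) + b.c.X)) + (rec X. b.b.(c.(X + X) + b.c.X))) + b.c.(rec X. b.b.(c.(X + X) + b.c.X)) has moves -b-> s3, -c-> s4
  s3 = c.(rec X. b.b.(c.(X + X) + b.c.X)) has moves -c-> s0
  s4 = (rec X. b.b.(c.(X + X) + b.c.X)) + (rec X. b.b.(c.(X + X) + b.c.X)) has moves -b-> s1
LTS(Q): 5 reachable states
  t0 = rec X. b.b.(c.(X + X) + b.b.X) has moves -b-> t1
  t1 = b.(c.((rec X. b.b.(c.(X + X) + b.b.X)) + (rec X. b.b.(c.(X + X) + b.b.X))) + b.b.(rec X. b.b.(c.(X + X) + b.b.X))) has moves -b-> t2
  t2 = c.((rec X. b.b.(c.(X + X) + b.b.X)) + (rec X. b.b.(c.(X + X) + b.b.X))) + b.b.(rec X. b.b.(c.(X + X) + b.b.X)) has moves -b-> t3, -c-> t4
  t3 = b.(rec X. b.b.(c.(X + X) + b.b.X)) has moves -b-> t0
  t4 = (rec X. b.b.(c.(X + X) + b.b.X)) + (rec X. b.b.(c.(X + X) + b.b.X)) has moves -b-> t1
Bisimilarity quotient blocks:
  B0 = {s0, s4}
  B1 = {s1}
  B2 = {s2}
  B3 = {s3}
  B4 = {t0, t4}
  B5 = {t1}
  B6 = {t2}
  B7 = {t3}
s0 ∈ B0, t0 ∈ B4 → different blocks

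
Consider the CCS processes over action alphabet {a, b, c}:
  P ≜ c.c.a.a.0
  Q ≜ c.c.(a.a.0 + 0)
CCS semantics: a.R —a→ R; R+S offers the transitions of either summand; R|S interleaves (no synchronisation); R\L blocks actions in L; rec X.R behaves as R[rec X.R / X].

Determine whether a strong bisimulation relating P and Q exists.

P ~ Q

P's transition system — 5 states:
  u0 = c.c.a.a.0 ⊢ --c--▸ u1
  u1 = c.a.a.0 ⊢ --c--▸ u2
  u2 = a.a.0 ⊢ --a--▸ u3
  u3 = a.0 ⊢ --a--▸ u4
  u4 = 0 ⊢ ∅
Q's transition system — 5 states:
  v0 = c.c.(a.a.0 + 0) ⊢ --c--▸ v1
  v1 = c.(a.a.0 + 0) ⊢ --c--▸ v2
  v2 = a.a.0 + 0 ⊢ --a--▸ v3
  v3 = a.0 ⊢ --a--▸ v4
  v4 = 0 ⊢ ∅
Bisimilarity quotient blocks:
  B0 = {u0, v0}
  B1 = {u1, v1}
  B2 = {u2, v2}
  B3 = {u3, v3}
  B4 = {u4, v4}
u0 ∈ B0, v0 ∈ B0 → same block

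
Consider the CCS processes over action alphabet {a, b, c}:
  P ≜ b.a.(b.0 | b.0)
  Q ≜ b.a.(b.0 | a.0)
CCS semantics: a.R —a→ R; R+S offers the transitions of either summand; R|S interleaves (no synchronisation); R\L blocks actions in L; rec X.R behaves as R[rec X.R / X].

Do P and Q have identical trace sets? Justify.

P's transition system — 6 states:
  s0 = b.a.(b.0 | b.0) ⊢ =b=> s1
  s1 = a.(b.0 | b.0) ⊢ =a=> s2
  s2 = b.0 | b.0 ⊢ =b=> s3, =b=> s4
  s3 = 0 | b.0 ⊢ =b=> s5
  s4 = b.0 | 0 ⊢ =b=> s5
  s5 = 0 | 0 ⊢ deadlocked
Q's transition system — 6 states:
  t0 = b.a.(b.0 | a.0) ⊢ =b=> t1
  t1 = a.(b.0 | a.0) ⊢ =a=> t2
  t2 = b.0 | a.0 ⊢ =a=> t3, =b=> t4
  t3 = b.0 | 0 ⊢ =b=> t5
  t4 = 0 | a.0 ⊢ =a=> t5
  t5 = 0 | 0 ⊢ deadlocked
Trace ⟨babb⟩ through P, begin at {s0}:
  step 1 (b): {s1}
  step 2 (a): {s2}
  step 3 (b): {s3, s4}
  step 4 (b): {s5}
  P completes σ.
Trace ⟨babb⟩ through Q, begin at {t0}:
  step 1 (b): {t1}
  step 2 (a): {t2}
  step 3 (b): {t4}
  step 4 (b): no successor for Q

trace-distinct — witness ⟨babb⟩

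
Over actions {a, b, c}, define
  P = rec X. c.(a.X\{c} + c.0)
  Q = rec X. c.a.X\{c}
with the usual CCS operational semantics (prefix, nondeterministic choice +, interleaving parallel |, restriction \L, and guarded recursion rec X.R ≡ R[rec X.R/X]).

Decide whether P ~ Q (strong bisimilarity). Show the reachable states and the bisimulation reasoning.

not bisimilar

P's transition system — 4 states:
  m0 = rec X. c.(a.X\{c} + c.0) has moves --c--▸ m1
  m1 = a.(rec X. c.(a.X\{c} + c.0))\{c} + c.0 has moves --a--▸ m2, --c--▸ m3
  m2 = (rec X. c.(a.X\{c} + c.0))\{c} has moves stopped
  m3 = 0 has moves stopped
Q's transition system — 3 states:
  n0 = rec X. c.a.X\{c} has moves --c--▸ n1
  n1 = a.(rec X. c.a.X\{c})\{c} has moves --a--▸ n2
  n2 = (rec X. c.a.X\{c})\{c} has moves stopped
Partition-refinement fixed point:
  B0 = {m0}
  B1 = {m1}
  B2 = {m2, m3, n2}
  B3 = {n0}
  B4 = {n1}
m0 ∈ B0, n0 ∈ B3 → different blocks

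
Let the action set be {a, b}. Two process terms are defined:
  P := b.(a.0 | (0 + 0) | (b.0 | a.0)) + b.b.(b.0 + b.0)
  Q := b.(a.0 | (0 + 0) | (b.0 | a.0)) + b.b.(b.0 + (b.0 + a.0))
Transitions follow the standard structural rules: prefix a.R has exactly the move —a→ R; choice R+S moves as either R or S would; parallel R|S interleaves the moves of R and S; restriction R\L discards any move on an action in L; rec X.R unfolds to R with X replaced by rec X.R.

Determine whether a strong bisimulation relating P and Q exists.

P's transition system — 12 states:
  s0 = b.(a.0 | (0 + 0) | (b.0 | a.0)) + b.b.(b.0 + b.0) has moves -b-> s1, -b-> s2
  s1 = a.0 | (0 + 0) | (b.0 | a.0) has moves -a-> s3, -a-> s4, -b-> s5
  s2 = b.(b.0 + b.0) has moves -b-> s6
  s3 = 0 | (0 + 0) | (b.0 | a.0) has moves -a-> s7, -b-> s8
  s4 = a.0 | (0 + 0) | (b.0 | 0) has moves -a-> s7, -b-> s9
  s5 = a.0 | (0 + 0) | (0 | a.0) has moves -a-> s8, -a-> s9
  s6 = b.0 + b.0 has moves -b-> s10
  s7 = 0 | (0 + 0) | (b.0 | 0) has moves -b-> s11
  s8 = 0 | (0 + 0) | (0 | a.0) has moves -a-> s11
  s9 = a.0 | (0 + 0) | (0 | 0) has moves -a-> s11
  s10 = 0 has moves (no moves)
  s11 = 0 | (0 + 0) | (0 | 0) has moves (no moves)
Q's transition system — 12 states:
  t0 = b.(a.0 | (0 + 0) | (b.0 | a.0)) + b.b.(b.0 + (b.0 + a.0)) has moves -b-> t1, -b-> t2
  t1 = a.0 | (0 + 0) | (b.0 | a.0) has moves -a-> t3, -a-> t4, -b-> t5
  t2 = b.(b.0 + (b.0 + a.0)) has moves -b-> t6
  t3 = 0 | (0 + 0) | (b.0 | a.0) has moves -a-> t7, -b-> t8
  t4 = a.0 | (0 + 0) | (b.0 | 0) has moves -a-> t7, -b-> t9
  t5 = a.0 | (0 + 0) | (0 | a.0) has moves -a-> t8, -a-> t9
  t6 = b.0 + (b.0 + a.0) has moves -a-> t10, -b-> t10
  t7 = 0 | (0 + 0) | (b.0 | 0) has moves -b-> t11
  t8 = 0 | (0 + 0) | (0 | a.0) has moves -a-> t11
  t9 = a.0 | (0 + 0) | (0 | 0) has moves -a-> t11
  t10 = 0 has moves (no moves)
  t11 = 0 | (0 + 0) | (0 | 0) has moves (no moves)
Coarsest stable partition (strong bisimilarity classes):
  B0 = {s0}
  B1 = {s2}
  B2 = {s6, s7, t7}
  B3 = {s10, s11, t10, t11}
  B4 = {s1, t1}
  B5 = {s3, s4, t3, t4}
  B6 = {s8, s9, t8, t9}
  B7 = {s5, t5}
  B8 = {t0}
  B9 = {t2}
  B10 = {t6}
s0 ∈ B0, t0 ∈ B8 → different blocks

P ≁ Q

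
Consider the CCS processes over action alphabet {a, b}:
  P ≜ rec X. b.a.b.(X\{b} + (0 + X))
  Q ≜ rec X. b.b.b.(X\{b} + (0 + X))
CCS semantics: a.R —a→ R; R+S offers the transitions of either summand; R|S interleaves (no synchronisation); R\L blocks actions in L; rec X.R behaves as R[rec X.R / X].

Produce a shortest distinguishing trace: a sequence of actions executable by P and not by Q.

LTS(P): 4 reachable states
  s0 = rec X. b.a.b.(X\{b} + (0 + X)) → --b--▸ s1
  s1 = a.b.((rec X. b.a.b.(X\{b} + (0 + X)))\{b} + (0 + (rec X. b.a.b.(X\{b} + (0 + X))))) → --a--▸ s2
  s2 = b.((rec X. b.a.b.(X\{b} + (0 + X)))\{b} + (0 + (rec X. b.a.b.(X\{b} + (0 + X))))) → --b--▸ s3
  s3 = (rec X. b.a.b.(X\{b} + (0 + X)))\{b} + (0 + (rec X. b.a.b.(X\{b} + (0 + X)))) → --b--▸ s1
LTS(Q): 4 reachable states
  t0 = rec X. b.b.b.(X\{b} + (0 + X)) → --b--▸ t1
  t1 = b.b.((rec X. b.b.b.(X\{b} + (0 + X)))\{b} + (0 + (rec X. b.b.b.(X\{b} + (0 + X))))) → --b--▸ t2
  t2 = b.((rec X. b.b.b.(X\{b} + (0 + X)))\{b} + (0 + (rec X. b.b.b.(X\{b} + (0 + X))))) → --b--▸ t3
  t3 = (rec X. b.b.b.(X\{b} + (0 + X)))\{b} + (0 + (rec X. b.b.b.(X\{b} + (0 + X)))) → --b--▸ t1
Trace ⟨ba⟩ through P, begin at {s0}:
  step 1 (b): {s1}
  step 2 (a): {s2}
  — P admits the full trace.
Trace ⟨ba⟩ through Q, begin at {t0}:
  step 1 (b): {t1}
  step 2 (a): no successor for Q

ba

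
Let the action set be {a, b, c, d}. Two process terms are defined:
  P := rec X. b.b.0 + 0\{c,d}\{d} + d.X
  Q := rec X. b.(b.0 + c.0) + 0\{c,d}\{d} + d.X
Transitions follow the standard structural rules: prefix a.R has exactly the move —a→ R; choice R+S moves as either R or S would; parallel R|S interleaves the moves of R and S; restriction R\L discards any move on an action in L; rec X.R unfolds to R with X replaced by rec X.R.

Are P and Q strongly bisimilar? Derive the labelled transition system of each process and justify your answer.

P's transition system — 3 states:
  s0 = rec X. b.b.0 + 0\{c,d}\{d} + d.X | —b→ s1, —d→ s0
  s1 = b.0 | —b→ s2
  s2 = 0 | stopped
Q's transition system — 3 states:
  t0 = rec X. b.(b.0 + c.0) + 0\{c,d}\{d} + d.X | —b→ t1, —d→ t0
  t1 = b.0 + c.0 | —b→ t2, —c→ t2
  t2 = 0 | stopped
Bisimilarity quotient blocks:
  B0 = {s0}
  B1 = {s1}
  B2 = {s2, t2}
  B3 = {t0}
  B4 = {t1}
s0 ∈ B0, t0 ∈ B3 → different blocks

NO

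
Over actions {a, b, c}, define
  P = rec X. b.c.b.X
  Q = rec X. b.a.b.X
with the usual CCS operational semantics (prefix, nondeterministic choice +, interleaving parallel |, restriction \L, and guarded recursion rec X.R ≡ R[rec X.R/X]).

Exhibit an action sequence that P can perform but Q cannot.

P's transition system — 3 states:
  m0 = rec X. b.c.b.X :: ··b··> m1
  m1 = c.b.(rec X. b.c.b.X) :: ··c··> m2
  m2 = b.(rec X. b.c.b.X) :: ··b··> m0
Q's transition system — 3 states:
  n0 = rec X. b.a.b.X :: ··b··> n1
  n1 = a.b.(rec X. b.a.b.X) :: ··a··> n2
  n2 = b.(rec X. b.a.b.X) :: ··b··> n0
Run σ = ⟨bc⟩ on P: start {m0}
  after b @ step 1: {m1}
  after c @ step 2: {m2}
  P completes σ.
Run σ = ⟨bc⟩ on Q: start {n0}
  after b @ step 1: {n1}
  after c @ step 2: ∅ (Q stuck)

bc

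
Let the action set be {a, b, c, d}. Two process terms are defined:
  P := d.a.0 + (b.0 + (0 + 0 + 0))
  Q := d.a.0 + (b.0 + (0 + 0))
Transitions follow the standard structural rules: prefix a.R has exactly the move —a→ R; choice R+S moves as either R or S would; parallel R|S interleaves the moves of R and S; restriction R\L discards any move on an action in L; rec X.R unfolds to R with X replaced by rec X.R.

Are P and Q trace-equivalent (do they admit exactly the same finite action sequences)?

YES

Reachable graph of P (3 states):
  p0 = d.a.0 + (b.0 + (0 + 0 + 0)) has moves =b=> p1, =d=> p2
  p1 = 0 has moves (no moves)
  p2 = a.0 has moves =a=> p1
Reachable graph of Q (3 states):
  q0 = d.a.0 + (b.0 + (0 + 0)) has moves =b=> q1, =d=> q2
  q1 = 0 has moves (no moves)
  q2 = a.0 has moves =a=> q1
Coarsest stable partition (strong bisimilarity classes):
  B0 = {p0, q0}
  B1 = {p2, q2}
  B2 = {p1, q1}
p0 ∈ B0, q0 ∈ B0 → same block
Bisimilar ⇒ trace-equivalent.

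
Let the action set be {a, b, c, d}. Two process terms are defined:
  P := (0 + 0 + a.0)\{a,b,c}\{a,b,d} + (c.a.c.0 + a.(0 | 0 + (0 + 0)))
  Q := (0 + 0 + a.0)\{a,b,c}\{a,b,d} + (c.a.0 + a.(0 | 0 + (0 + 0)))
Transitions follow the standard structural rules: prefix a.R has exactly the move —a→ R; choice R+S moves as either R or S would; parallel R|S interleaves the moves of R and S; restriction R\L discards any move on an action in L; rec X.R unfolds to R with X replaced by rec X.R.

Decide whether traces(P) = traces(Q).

trace-distinct — witness ⟨cac⟩

P's transition system — 5 states:
  s0 = (0 + 0 + a.0)\{a,b,c}\{a,b,d} + (c.a.c.0 + a.(0 | 0 + (0 + 0))) ⊢ --a--▸ s1, --c--▸ s2
  s1 = 0 | 0 + (0 + 0) ⊢ deadlocked
  s2 = a.c.0 ⊢ --a--▸ s3
  s3 = c.0 ⊢ --c--▸ s4
  s4 = 0 ⊢ deadlocked
Q's transition system — 4 states:
  t0 = (0 + 0 + a.0)\{a,b,c}\{a,b,d} + (c.a.0 + a.(0 | 0 + (0 + 0))) ⊢ --a--▸ t1, --c--▸ t2
  t1 = 0 | 0 + (0 + 0) ⊢ deadlocked
  t2 = a.0 ⊢ --a--▸ t3
  t3 = 0 ⊢ deadlocked
Run σ = ⟨cac⟩ on P: start {s0}
  after c @ step 1: {s2}
  after a @ step 2: {s3}
  after c @ step 3: {s4}
  ✓ P
Run σ = ⟨cac⟩ on Q: start {t0}
  after c @ step 1: {t2}
  after a @ step 2: {t3}
  after c @ step 3: no successor for Q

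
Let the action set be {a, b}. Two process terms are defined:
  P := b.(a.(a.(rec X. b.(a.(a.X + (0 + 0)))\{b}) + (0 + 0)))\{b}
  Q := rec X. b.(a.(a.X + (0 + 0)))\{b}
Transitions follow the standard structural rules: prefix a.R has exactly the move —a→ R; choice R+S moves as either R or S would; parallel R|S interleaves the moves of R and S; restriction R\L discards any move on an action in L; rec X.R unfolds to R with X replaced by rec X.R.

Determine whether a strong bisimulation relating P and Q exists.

YES

Reachable graph of P (4 states):
  u0 = b.(a.(a.(rec X. b.(a.(a.X + (0 + 0)))\{b}) + (0 + 0)))\{b} ⊢ --b--▸ u1
  u1 = (a.(a.(rec X. b.(a.(a.X + (0 + 0)))\{b}) + (0 + 0)))\{b} ⊢ --a--▸ u2
  u2 = (a.(rec X. b.(a.(a.X + (0 + 0)))\{b}) + (0 + 0))\{b} ⊢ --a--▸ u3
  u3 = (rec X. b.(a.(a.X + (0 + 0)))\{b})\{b} ⊢ deadlocked
Reachable graph of Q (4 states):
  v0 = rec X. b.(a.(a.X + (0 + 0)))\{b} ⊢ --b--▸ v1
  v1 = (a.(a.(rec X. b.(a.(a.X + (0 + 0)))\{b}) + (0 + 0)))\{b} ⊢ --a--▸ v2
  v2 = (a.(rec X. b.(a.(a.X + (0 + 0)))\{b}) + (0 + 0))\{b} ⊢ --a--▸ v3
  v3 = (rec X. b.(a.(a.X + (0 + 0)))\{b})\{b} ⊢ deadlocked
Coarsest stable partition (strong bisimilarity classes):
  B0 = {u0, v0}
  B1 = {u1, v1}
  B2 = {u2, v2}
  B3 = {u3, v3}
u0 ∈ B0, v0 ∈ B0 → same block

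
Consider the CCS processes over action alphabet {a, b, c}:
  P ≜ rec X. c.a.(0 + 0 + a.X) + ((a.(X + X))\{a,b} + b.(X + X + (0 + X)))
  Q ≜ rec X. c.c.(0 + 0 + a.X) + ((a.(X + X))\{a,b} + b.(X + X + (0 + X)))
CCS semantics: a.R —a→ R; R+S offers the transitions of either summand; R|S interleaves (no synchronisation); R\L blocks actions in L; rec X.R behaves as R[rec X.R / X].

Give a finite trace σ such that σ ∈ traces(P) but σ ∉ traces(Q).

ca

Reachable graph of P (4 states):
  u0 = rec X. c.a.(0 + 0 + a.X) + ((a.(X + X))\{a,b} + b.(X + X + (0 + X))) ⊢ ··b··> u1, ··c··> u2
  u1 = (rec X. c.a.(0 + 0 + a.X) + ((a.(X + X))\{a,b} + b.(X + X + (0 + X)))) + (rec X. c.a.(0 + 0 + a.X) + ((a.(X + X))\{a,b} + b.(X + X + (0 + X)))) + (0 + (rec X. c.a.(0 + 0 + a.X) + ((a.(X + X))\{a,b} + b.(X + X + (0 + X))))) ⊢ ··b··> u1, ··c··> u2
  u2 = a.(0 + 0 + a.(rec X. c.a.(0 + 0 + a.X) + ((a.(X + X))\{a,b} + b.(X + X + (0 + X))))) ⊢ ··a··> u3
  u3 = 0 + 0 + a.(rec X. c.a.(0 + 0 + a.X) + ((a.(X + X))\{a,b} + b.(X + X + (0 + X)))) ⊢ ··a··> u0
Reachable graph of Q (4 states):
  v0 = rec X. c.c.(0 + 0 + a.X) + ((a.(X + X))\{a,b} + b.(X + X + (0 + X))) ⊢ ··b··> v1, ··c··> v2
  v1 = (rec X. c.c.(0 + 0 + a.X) + ((a.(X + X))\{a,b} + b.(X + X + (0 + X)))) + (rec X. c.c.(0 + 0 + a.X) + ((a.(X + X))\{a,b} + b.(X + X + (0 + X)))) + (0 + (rec X. c.c.(0 + 0 + a.X) + ((a.(X + X))\{a,b} + b.(X + X + (0 + X))))) ⊢ ··b··> v1, ··c··> v2
  v2 = c.(0 + 0 + a.(rec X. c.c.(0 + 0 + a.X) + ((a.(X + X))\{a,b} + b.(X + X + (0 + X))))) ⊢ ··c··> v3
  v3 = 0 + 0 + a.(rec X. c.c.(0 + 0 + a.X) + ((a.(X + X))\{a,b} + b.(X + X + (0 + X)))) ⊢ ··a··> v0
Executing ca from P (initial set {u0}):
  step 1 (c): {u2}
  step 2 (a): {u3}
  P completes σ.
Executing ca from Q (initial set {v0}):
  step 1 (c): {v2}
  step 2 (a): ∅  — Q cannot continue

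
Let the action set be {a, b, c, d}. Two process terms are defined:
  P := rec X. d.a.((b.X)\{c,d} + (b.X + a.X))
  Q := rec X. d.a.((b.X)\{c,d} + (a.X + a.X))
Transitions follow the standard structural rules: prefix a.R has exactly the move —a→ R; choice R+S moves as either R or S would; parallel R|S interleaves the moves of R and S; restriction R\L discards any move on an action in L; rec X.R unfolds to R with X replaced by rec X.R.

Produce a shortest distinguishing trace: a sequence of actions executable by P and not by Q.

LTS(P): 4 reachable states
  p0 = rec X. d.a.((b.X)\{c,d} + (b.X + a.X)) has moves =d=> p1
  p1 = a.((b.(rec X. d.a.((b.X)\{c,d} + (b.X + a.X))))\{c,d} + (b.(rec X. d.a.((b.X)\{c,d} + (b.X + a.X))) + a.(rec X. d.a.((b.X)\{c,d} + (b.X + a.X))))) has moves =a=> p2
  p2 = (b.(rec X. d.a.((b.X)\{c,d} + (b.X + a.X))))\{c,d} + (b.(rec X. d.a.((b.X)\{c,d} + (b.X + a.X))) + a.(rec X. d.a.((b.X)\{c,d} + (b.X + a.X)))) has moves =a=> p0, =b=> p0, =b=> p3
  p3 = (rec X. d.a.((b.X)\{c,d} + (b.X + a.X)))\{c,d} has moves (no moves)
LTS(Q): 4 reachable states
  q0 = rec X. d.a.((b.X)\{c,d} + (a.X + a.X)) has moves =d=> q1
  q1 = a.((b.(rec X. d.a.((b.X)\{c,d} + (a.X + a.X))))\{c,d} + (a.(rec X. d.a.((b.X)\{c,d} + (a.X + a.X))) + a.(rec X. d.a.((b.X)\{c,d} + (a.X + a.X))))) has moves =a=> q2
  q2 = (b.(rec X. d.a.((b.X)\{c,d} + (a.X + a.X))))\{c,d} + (a.(rec X. d.a.((b.X)\{c,d} + (a.X + a.X))) + a.(rec X. d.a.((b.X)\{c,d} + (a.X + a.X)))) has moves =a=> q0, =b=> q3
  q3 = (rec X. d.a.((b.X)\{c,d} + (a.X + a.X)))\{c,d} has moves (no moves)
Run σ = ⟨dabd⟩ on P: start {p0}
  [1] d ⇒ {p1}
  [2] a ⇒ {p2}
  [3] b ⇒ {p0, p3}
  [4] d ⇒ {p1}
  ✓ P
Run σ = ⟨dabd⟩ on Q: start {q0}
  [1] d ⇒ {q1}
  [2] a ⇒ {q2}
  [3] b ⇒ {q3}
  [4] d ⇒ ∅  — Q cannot continue

dabd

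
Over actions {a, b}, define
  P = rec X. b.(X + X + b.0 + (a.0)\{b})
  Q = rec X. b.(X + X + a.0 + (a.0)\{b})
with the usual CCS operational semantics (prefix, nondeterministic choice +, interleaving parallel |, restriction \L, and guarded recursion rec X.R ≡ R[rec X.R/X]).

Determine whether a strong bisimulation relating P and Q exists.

Reachable graph of P (4 states):
  s0 = rec X. b.(X + X + b.0 + (a.0)\{b}) has moves --b--▸ s1
  s1 = (rec X. b.(X + X + b.0 + (a.0)\{b})) + (rec X. b.(X + X + b.0 + (a.0)\{b})) + b.0 + (a.0)\{b} has moves --a--▸ s2, --b--▸ s1, --b--▸ s3
  s2 = 0\{b} has moves stopped
  s3 = 0 has moves stopped
Reachable graph of Q (4 states):
  t0 = rec X. b.(X + X + a.0 + (a.0)\{b}) has moves --b--▸ t1
  t1 = (rec X. b.(X + X + a.0 + (a.0)\{b})) + (rec X. b.(X + X + a.0 + (a.0)\{b})) + a.0 + (a.0)\{b} has moves --a--▸ t2, --a--▸ t3, --b--▸ t1
  t2 = 0 has moves stopped
  t3 = 0\{b} has moves stopped
Bisimilarity quotient blocks:
  B0 = {s0}
  B1 = {s1}
  B2 = {s2, s3, t2, t3}
  B3 = {t0}
  B4 = {t1}
s0 ∈ B0, t0 ∈ B3 → different blocks

NO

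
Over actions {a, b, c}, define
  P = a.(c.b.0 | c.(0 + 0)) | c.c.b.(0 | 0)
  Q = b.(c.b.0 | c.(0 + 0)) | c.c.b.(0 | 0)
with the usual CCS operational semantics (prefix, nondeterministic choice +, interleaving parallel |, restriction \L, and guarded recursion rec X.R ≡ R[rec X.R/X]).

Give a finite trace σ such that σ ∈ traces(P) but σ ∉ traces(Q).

a

Reachable graph of P (28 states):
  u0 = a.(c.b.0 | c.(0 + 0)) | c.c.b.(0 | 0) :: —a→ u1, —c→ u2
  u1 = c.b.0 | c.(0 + 0) | c.c.b.(0 | 0) :: —c→ u3, —c→ u4, —c→ u5
  u2 = a.(c.b.0 | c.(0 + 0)) | c.b.(0 | 0) :: —a→ u5, —c→ u6
  u3 = b.0 | c.(0 + 0) | c.c.b.(0 | 0) :: —b→ u7, —c→ u8, —c→ u9
  u4 = c.b.0 | (0 + 0) | c.c.b.(0 | 0) :: —c→ u10, —c→ u8
  u5 = c.b.0 | c.(0 + 0) | c.b.(0 | 0) :: —c→ u10, —c→ u11, —c→ u9
  u6 = a.(c.b.0 | c.(0 + 0)) | b.(0 | 0) :: —a→ u11, —b→ u12
  u7 = 0 | c.(0 + 0) | c.c.b.(0 | 0) :: —c→ u13, —c→ u14
  u8 = b.0 | (0 + 0) | c.c.b.(0 | 0) :: —b→ u13, —c→ u15
  u9 = b.0 | c.(0 + 0) | c.b.(0 | 0) :: —b→ u14, —c→ u15, —c→ u16
  u10 = c.b.0 | (0 + 0) | c.b.(0 | 0) :: —c→ u15, —c→ u17
  u11 = c.b.0 | c.(0 + 0) | b.(0 | 0) :: —b→ u18, —c→ u16, —c→ u17
  u12 = a.(c.b.0 | c.(0 + 0)) | (0 | 0) :: —a→ u18
  u13 = 0 | (0 + 0) | c.c.b.(0 | 0) :: —c→ u19
  u14 = 0 | c.(0 + 0) | c.b.(0 | 0) :: —c→ u19, —c→ u20
  u15 = b.0 | (0 + 0) | c.b.(0 | 0) :: —b→ u19, —c→ u21
  u16 = b.0 | c.(0 + 0) | b.(0 | 0) :: —b→ u20, —b→ u22, —c→ u21
  u17 = c.b.0 | (0 + 0) | b.(0 | 0) :: —b→ u23, —c→ u21
  u18 = c.b.0 | c.(0 + 0) | (0 | 0) :: —c→ u22, —c→ u23
  u19 = 0 | (0 + 0) | c.b.(0 | 0) :: —c→ u24
  u20 = 0 | c.(0 + 0) | b.(0 | 0) :: —b→ u25, —c→ u24
  u21 = b.0 | (0 + 0) | b.(0 | 0) :: —b→ u24, —b→ u26
  u22 = b.0 | c.(0 + 0) | (0 | 0) :: —b→ u25, —c→ u26
  u23 = c.b.0 | (0 + 0) | (0 | 0) :: —c→ u26
  u24 = 0 | (0 + 0) | b.(0 | 0) :: —b→ u27
  u25 = 0 | c.(0 + 0) | (0 | 0) :: —c→ u27
  u26 = b.0 | (0 + 0) | (0 | 0) :: —b→ u27
  u27 = 0 | (0 + 0) | (0 | 0) :: deadlocked
Reachable graph of Q (28 states):
  v0 = b.(c.b.0 | c.(0 + 0)) | c.c.b.(0 | 0) :: —b→ v1, —c→ v2
  v1 = c.b.0 | c.(0 + 0) | c.c.b.(0 | 0) :: —c→ v3, —c→ v4, —c→ v5
  v2 = b.(c.b.0 | c.(0 + 0)) | c.b.(0 | 0) :: —b→ v5, —c→ v6
  v3 = b.0 | c.(0 + 0) | c.c.b.(0 | 0) :: —b→ v7, —c→ v8, —c→ v9
  v4 = c.b.0 | (0 + 0) | c.c.b.(0 | 0) :: —c→ v10, —c→ v8
  v5 = c.b.0 | c.(0 + 0) | c.b.(0 | 0) :: —c→ v10, —c→ v11, —c→ v9
  v6 = b.(c.b.0 | c.(0 + 0)) | b.(0 | 0) :: —b→ v11, —b→ v12
  v7 = 0 | c.(0 + 0) | c.c.b.(0 | 0) :: —c→ v13, —c→ v14
  v8 = b.0 | (0 + 0) | c.c.b.(0 | 0) :: —b→ v13, —c→ v15
  v9 = b.0 | c.(0 + 0) | c.b.(0 | 0) :: —b→ v14, —c→ v15, —c→ v16
  v10 = c.b.0 | (0 + 0) | c.b.(0 | 0) :: —c→ v15, —c→ v17
  v11 = c.b.0 | c.(0 + 0) | b.(0 | 0) :: —b→ v18, —c→ v16, —c→ v17
  v12 = b.(c.b.0 | c.(0 + 0)) | (0 | 0) :: —b→ v18
  v13 = 0 | (0 + 0) | c.c.b.(0 | 0) :: —c→ v19
  v14 = 0 | c.(0 + 0) | c.b.(0 | 0) :: —c→ v19, —c→ v20
  v15 = b.0 | (0 + 0) | c.b.(0 | 0) :: —b→ v19, —c→ v21
  v16 = b.0 | c.(0 + 0) | b.(0 | 0) :: —b→ v20, —b→ v22, —c→ v21
  v17 = c.b.0 | (0 + 0) | b.(0 | 0) :: —b→ v23, —c→ v21
  v18 = c.b.0 | c.(0 + 0) | (0 | 0) :: —c→ v22, —c→ v23
  v19 = 0 | (0 + 0) | c.b.(0 | 0) :: —c→ v24
  v20 = 0 | c.(0 + 0) | b.(0 | 0) :: —b→ v25, —c→ v24
  v21 = b.0 | (0 + 0) | b.(0 | 0) :: —b→ v24, —b→ v26
  v22 = b.0 | c.(0 + 0) | (0 | 0) :: —b→ v25, —c→ v26
  v23 = c.b.0 | (0 + 0) | (0 | 0) :: —c→ v26
  v24 = 0 | (0 + 0) | b.(0 | 0) :: —b→ v27
  v25 = 0 | c.(0 + 0) | (0 | 0) :: —c→ v27
  v26 = b.0 | (0 + 0) | (0 | 0) :: —b→ v27
  v27 = 0 | (0 + 0) | (0 | 0) :: deadlocked
Trace ⟨a⟩ through P, begin at {u0}:
  [1] a ⇒ {u1}
  P completes σ.
Trace ⟨a⟩ through Q, begin at {v0}:
  [1] a ⇒ no successor for Q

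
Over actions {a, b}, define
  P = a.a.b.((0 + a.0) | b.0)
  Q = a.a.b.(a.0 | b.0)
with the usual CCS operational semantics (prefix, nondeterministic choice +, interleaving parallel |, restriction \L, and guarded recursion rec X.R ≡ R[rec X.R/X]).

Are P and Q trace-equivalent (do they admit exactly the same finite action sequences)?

traces(P) = traces(Q)

LTS(P): 7 reachable states
  m0 = a.a.b.((0 + a.0) | b.0) ⊢ =a=> m1
  m1 = a.b.((0 + a.0) | b.0) ⊢ =a=> m2
  m2 = b.((0 + a.0) | b.0) ⊢ =b=> m3
  m3 = (0 + a.0) | b.0 ⊢ =a=> m4, =b=> m5
  m4 = 0 | b.0 ⊢ =b=> m6
  m5 = (0 + a.0) | 0 ⊢ =a=> m6
  m6 = 0 | 0 ⊢ (no moves)
LTS(Q): 7 reachable states
  n0 = a.a.b.(a.0 | b.0) ⊢ =a=> n1
  n1 = a.b.(a.0 | b.0) ⊢ =a=> n2
  n2 = b.(a.0 | b.0) ⊢ =b=> n3
  n3 = a.0 | b.0 ⊢ =a=> n4, =b=> n5
  n4 = 0 | b.0 ⊢ =b=> n6
  n5 = a.0 | 0 ⊢ =a=> n6
  n6 = 0 | 0 ⊢ (no moves)
Bisimilarity quotient blocks:
  B0 = {m0, n0}
  B1 = {m1, n1}
  B2 = {m2, n2}
  B3 = {m3, n3}
  B4 = {m5, n5}
  B5 = {m6, n6}
  B6 = {m4, n4}
m0 ∈ B0, n0 ∈ B0 → same block
Bisimilar ⇒ trace-equivalent.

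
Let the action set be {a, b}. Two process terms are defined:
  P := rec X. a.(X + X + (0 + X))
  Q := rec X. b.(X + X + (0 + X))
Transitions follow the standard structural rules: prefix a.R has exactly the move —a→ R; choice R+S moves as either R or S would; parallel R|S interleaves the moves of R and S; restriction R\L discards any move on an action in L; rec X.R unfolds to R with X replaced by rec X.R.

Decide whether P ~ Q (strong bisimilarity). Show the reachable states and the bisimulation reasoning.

not bisimilar

Reachable graph of P (2 states):
  u0 = rec X. a.(X + X + (0 + X)) → ··a··> u1
  u1 = (rec X. a.(X + X + (0 + X))) + (rec X. a.(X + X + (0 + X))) + (0 + (rec X. a.(X + X + (0 + X)))) → ··a··> u1
Reachable graph of Q (2 states):
  v0 = rec X. b.(X + X + (0 + X)) → ··b··> v1
  v1 = (rec X. b.(X + X + (0 + X))) + (rec X. b.(X + X + (0 + X))) + (0 + (rec X. b.(X + X + (0 + X)))) → ··b··> v1
Partition-refinement fixed point:
  B0 = {u0, u1}
  B1 = {v0, v1}
u0 ∈ B0, v0 ∈ B1 → different blocks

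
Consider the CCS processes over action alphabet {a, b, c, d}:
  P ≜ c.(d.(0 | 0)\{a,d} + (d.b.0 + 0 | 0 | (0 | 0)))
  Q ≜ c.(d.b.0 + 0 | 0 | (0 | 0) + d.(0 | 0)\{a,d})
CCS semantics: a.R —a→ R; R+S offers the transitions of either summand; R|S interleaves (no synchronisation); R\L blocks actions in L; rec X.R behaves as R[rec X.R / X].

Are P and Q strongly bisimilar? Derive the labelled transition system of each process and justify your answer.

P's transition system — 5 states:
  m0 = c.(d.(0 | 0)\{a,d} + (d.b.0 + 0 | 0 | (0 | 0))) :: —c→ m1
  m1 = d.(0 | 0)\{a,d} + (d.b.0 + 0 | 0 | (0 | 0)) :: —d→ m2, —d→ m3
  m2 = (0 | 0)\{a,d} :: stopped
  m3 = b.0 :: —b→ m4
  m4 = 0 :: stopped
Q's transition system — 5 states:
  n0 = c.(d.b.0 + 0 | 0 | (0 | 0) + d.(0 | 0)\{a,d}) :: —c→ n1
  n1 = d.b.0 + 0 | 0 | (0 | 0) + d.(0 | 0)\{a,d} :: —d→ n2, —d→ n3
  n2 = (0 | 0)\{a,d} :: stopped
  n3 = b.0 :: —b→ n4
  n4 = 0 :: stopped
Coarsest stable partition (strong bisimilarity classes):
  B0 = {m0, n0}
  B1 = {m1, n1}
  B2 = {m2, m4, n2, n4}
  B3 = {m3, n3}
m0 ∈ B0, n0 ∈ B0 → same block

bisimilar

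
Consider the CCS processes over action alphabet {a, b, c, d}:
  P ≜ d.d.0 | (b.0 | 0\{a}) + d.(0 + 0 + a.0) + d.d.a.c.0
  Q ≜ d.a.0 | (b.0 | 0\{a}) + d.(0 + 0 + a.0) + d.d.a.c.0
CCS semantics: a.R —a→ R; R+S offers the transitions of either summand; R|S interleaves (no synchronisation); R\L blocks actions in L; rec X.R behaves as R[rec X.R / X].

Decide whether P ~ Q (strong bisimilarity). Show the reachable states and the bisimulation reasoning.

P ≁ Q

LTS(P): 11 reachable states
  p0 = d.d.0 | (b.0 | 0\{a}) + d.(0 + 0 + a.0) + d.d.a.c.0 has moves -b-> p1, -d-> p2, -d-> p3, -d-> p4
  p1 = d.d.0 | (0 | 0\{a}) has moves -d-> p5
  p2 = 0 + 0 + a.0 has moves -a-> p6
  p3 = d.0 | (b.0 | 0\{a}) has moves -b-> p5, -d-> p7
  p4 = d.a.c.0 has moves -d-> p8
  p5 = d.0 | (0 | 0\{a}) has moves -d-> p9
  p6 = 0 has moves ∅
  p7 = 0 | (b.0 | 0\{a}) has moves -b-> p9
  p8 = a.c.0 has moves -a-> p10
  p9 = 0 | (0 | 0\{a}) has moves ∅
  p10 = c.0 has moves -c-> p6
LTS(Q): 11 reachable states
  q0 = d.a.0 | (b.0 | 0\{a}) + d.(0 + 0 + a.0) + d.d.a.c.0 has moves -b-> q1, -d-> q2, -d-> q3, -d-> q4
  q1 = d.a.0 | (0 | 0\{a}) has moves -d-> q5
  q2 = 0 + 0 + a.0 has moves -a-> q6
  q3 = a.0 | (b.0 | 0\{a}) has moves -a-> q7, -b-> q5
  q4 = d.a.c.0 has moves -d-> q8
  q5 = a.0 | (0 | 0\{a}) has moves -a-> q9
  q6 = 0 has moves ∅
  q7 = 0 | (b.0 | 0\{a}) has moves -b-> q9
  q8 = a.c.0 has moves -a-> q10
  q9 = 0 | (0 | 0\{a}) has moves ∅
  q10 = c.0 has moves -c-> q6
Partition-refinement fixed point:
  B0 = {p0}
  B1 = {p2, q2, q5}
  B2 = {p6, p9, q6, q9}
  B3 = {p4, q4}
  B4 = {p8, q8}
  B5 = {p10, q10}
  B6 = {p3}
  B7 = {p7, q7}
  B8 = {p5}
  B9 = {p1}
  B10 = {q0}
  B11 = {q3}
  B12 = {q1}
p0 ∈ B0, q0 ∈ B10 → different blocks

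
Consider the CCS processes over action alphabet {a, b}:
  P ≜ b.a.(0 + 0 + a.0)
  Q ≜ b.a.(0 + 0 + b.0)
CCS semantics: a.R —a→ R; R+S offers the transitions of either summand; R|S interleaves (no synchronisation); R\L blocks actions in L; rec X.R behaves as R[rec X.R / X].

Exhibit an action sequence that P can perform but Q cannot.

LTS(P): 4 reachable states
  m0 = b.a.(0 + 0 + a.0) ⊢ ··b··> m1
  m1 = a.(0 + 0 + a.0) ⊢ ··a··> m2
  m2 = 0 + 0 + a.0 ⊢ ··a··> m3
  m3 = 0 ⊢ stopped
LTS(Q): 4 reachable states
  n0 = b.a.(0 + 0 + b.0) ⊢ ··b··> n1
  n1 = a.(0 + 0 + b.0) ⊢ ··a··> n2
  n2 = 0 + 0 + b.0 ⊢ ··b··> n3
  n3 = 0 ⊢ stopped
Run σ = ⟨baa⟩ on P: start {m0}
  after b @ step 1: {m1}
  after a @ step 2: {m2}
  after a @ step 3: {m3}
  ✓ P
Run σ = ⟨baa⟩ on Q: start {n0}
  after b @ step 1: {n1}
  after a @ step 2: {n2}
  after a @ step 3: ∅  — Q cannot continue

baa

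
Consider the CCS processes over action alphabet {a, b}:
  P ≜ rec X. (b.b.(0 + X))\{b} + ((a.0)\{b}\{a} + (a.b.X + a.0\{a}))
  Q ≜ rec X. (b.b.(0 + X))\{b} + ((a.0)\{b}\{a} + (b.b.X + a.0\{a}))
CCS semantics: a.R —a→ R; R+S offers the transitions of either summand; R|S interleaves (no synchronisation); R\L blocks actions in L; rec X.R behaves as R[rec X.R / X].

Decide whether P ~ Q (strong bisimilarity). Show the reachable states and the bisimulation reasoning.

NO

P's transition system — 3 states:
  u0 = rec X. (b.b.(0 + X))\{b} + ((a.0)\{b}\{a} + (a.b.X + a.0\{a})) → =a=> u1, =a=> u2
  u1 = 0\{a} → (no moves)
  u2 = b.(rec X. (b.b.(0 + X))\{b} + ((a.0)\{b}\{a} + (a.b.X + a.0\{a}))) → =b=> u0
Q's transition system — 3 states:
  v0 = rec X. (b.b.(0 + X))\{b} + ((a.0)\{b}\{a} + (b.b.X + a.0\{a})) → =a=> v1, =b=> v2
  v1 = 0\{a} → (no moves)
  v2 = b.(rec X. (b.b.(0 + X))\{b} + ((a.0)\{b}\{a} + (b.b.X + a.0\{a}))) → =b=> v0
Coarsest stable partition (strong bisimilarity classes):
  B0 = {u0}
  B1 = {u2}
  B2 = {u1, v1}
  B3 = {v0}
  B4 = {v2}
u0 ∈ B0, v0 ∈ B3 → different blocks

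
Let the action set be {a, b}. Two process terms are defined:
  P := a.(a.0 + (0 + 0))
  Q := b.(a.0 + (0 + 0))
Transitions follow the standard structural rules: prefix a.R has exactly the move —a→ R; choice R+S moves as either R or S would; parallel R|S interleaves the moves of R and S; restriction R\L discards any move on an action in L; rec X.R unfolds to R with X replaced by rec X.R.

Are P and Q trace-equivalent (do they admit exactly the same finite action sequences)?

P's transition system — 3 states:
  u0 = a.(a.0 + (0 + 0)) | =a=> u1
  u1 = a.0 + (0 + 0) | =a=> u2
  u2 = 0 | (no moves)
Q's transition system — 3 states:
  v0 = b.(a.0 + (0 + 0)) | =b=> v1
  v1 = a.0 + (0 + 0) | =a=> v2
  v2 = 0 | (no moves)
Trace ⟨a⟩ through P, begin at {u0}:
  [1] a ⇒ {u1}
  P completes σ.
Trace ⟨a⟩ through Q, begin at {v0}:
  [1] a ⇒ no successor for Q

traces(P) ≠ traces(Q) — witness ⟨a⟩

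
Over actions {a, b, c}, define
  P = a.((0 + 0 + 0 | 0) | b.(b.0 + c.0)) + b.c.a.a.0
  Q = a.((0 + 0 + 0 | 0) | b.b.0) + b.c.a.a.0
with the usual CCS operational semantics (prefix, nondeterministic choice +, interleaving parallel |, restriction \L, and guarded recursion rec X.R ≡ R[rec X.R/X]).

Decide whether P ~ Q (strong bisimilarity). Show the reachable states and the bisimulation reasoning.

P's transition system — 8 states:
  s0 = a.((0 + 0 + 0 | 0) | b.(b.0 + c.0)) + b.c.a.a.0 → --a--▸ s1, --b--▸ s2
  s1 = (0 + 0 + 0 | 0) | b.(b.0 + c.0) → --b--▸ s3
  s2 = c.a.a.0 → --c--▸ s4
  s3 = (0 + 0 + 0 | 0) | (b.0 + c.0) → --b--▸ s5, --c--▸ s5
  s4 = a.a.0 → --a--▸ s6
  s5 = (0 + 0 + 0 | 0) | 0 → ∅
  s6 = a.0 → --a--▸ s7
  s7 = 0 → ∅
Q's transition system — 8 states:
  t0 = a.((0 + 0 + 0 | 0) | b.b.0) + b.c.a.a.0 → --a--▸ t1, --b--▸ t2
  t1 = (0 + 0 + 0 | 0) | b.b.0 → --b--▸ t3
  t2 = c.a.a.0 → --c--▸ t4
  t3 = (0 + 0 + 0 | 0) | b.0 → --b--▸ t5
  t4 = a.a.0 → --a--▸ t6
  t5 = (0 + 0 + 0 | 0) | 0 → ∅
  t6 = a.0 → --a--▸ t7
  t7 = 0 → ∅
Bisimilarity quotient blocks:
  B0 = {s0}
  B1 = {s2, t2}
  B2 = {s4, t4}
  B3 = {s6, t6}
  B4 = {s5, s7, t5, t7}
  B5 = {s1}
  B6 = {s3}
  B7 = {t0}
  B8 = {t1}
  B9 = {t3}
s0 ∈ B0, t0 ∈ B7 → different blocks

NO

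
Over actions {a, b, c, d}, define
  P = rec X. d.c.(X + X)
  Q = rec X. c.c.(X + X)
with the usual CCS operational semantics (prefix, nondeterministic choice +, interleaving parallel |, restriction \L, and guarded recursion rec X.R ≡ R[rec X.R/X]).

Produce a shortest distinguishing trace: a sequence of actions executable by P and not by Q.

d

P's transition system — 3 states:
  s0 = rec X. d.c.(X + X) has moves —d→ s1
  s1 = c.((rec X. d.c.(X + X)) + (rec X. d.c.(X + X))) has moves —c→ s2
  s2 = (rec X. d.c.(X + X)) + (rec X. d.c.(X + X)) has moves —d→ s1
Q's transition system — 3 states:
  t0 = rec X. c.c.(X + X) has moves —c→ t1
  t1 = c.((rec X. c.c.(X + X)) + (rec X. c.c.(X + X))) has moves —c→ t2
  t2 = (rec X. c.c.(X + X)) + (rec X. c.c.(X + X)) has moves —c→ t1
Trace ⟨d⟩ through P, begin at {s0}:
  after d @ step 1: {s1}
  — P admits the full trace.
Trace ⟨d⟩ through Q, begin at {t0}:
  after d @ step 1: ∅ (Q stuck)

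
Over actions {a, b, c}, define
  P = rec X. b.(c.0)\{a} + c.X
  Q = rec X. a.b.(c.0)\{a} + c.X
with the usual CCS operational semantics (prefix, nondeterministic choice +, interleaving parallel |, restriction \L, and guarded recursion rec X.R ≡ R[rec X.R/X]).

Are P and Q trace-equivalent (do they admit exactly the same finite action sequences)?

LTS(P): 3 reachable states
  u0 = rec X. b.(c.0)\{a} + c.X has moves =b=> u1, =c=> u0
  u1 = (c.0)\{a} has moves =c=> u2
  u2 = 0\{a} has moves ·
LTS(Q): 4 reachable states
  v0 = rec X. a.b.(c.0)\{a} + c.X has moves =a=> v1, =c=> v0
  v1 = b.(c.0)\{a} has moves =b=> v2
  v2 = (c.0)\{a} has moves =c=> v3
  v3 = 0\{a} has moves ·
Executing b from P (initial set {u0}):
  after b @ step 1: {u1}
  — P admits the full trace.
Executing b from Q (initial set {v0}):
  after b @ step 1: ∅ (Q stuck)

trace-distinct — witness ⟨b⟩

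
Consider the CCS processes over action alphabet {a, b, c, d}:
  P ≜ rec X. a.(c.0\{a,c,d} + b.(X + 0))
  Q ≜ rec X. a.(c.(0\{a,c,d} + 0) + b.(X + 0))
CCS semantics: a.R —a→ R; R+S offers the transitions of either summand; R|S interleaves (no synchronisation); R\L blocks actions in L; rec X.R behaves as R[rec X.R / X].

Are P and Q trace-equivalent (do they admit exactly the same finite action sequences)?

Reachable graph of P (4 states):
  s0 = rec X. a.(c.0\{a,c,d} + b.(X + 0)) → -a-> s1
  s1 = c.0\{a,c,d} + b.((rec X. a.(c.0\{a,c,d} + b.(X + 0))) + 0) → -b-> s2, -c-> s3
  s2 = (rec X. a.(c.0\{a,c,d} + b.(X + 0))) + 0 → -a-> s1
  s3 = 0\{a,c,d} → (no moves)
Reachable graph of Q (4 states):
  t0 = rec X. a.(c.(0\{a,c,d} + 0) + b.(X + 0)) → -a-> t1
  t1 = c.(0\{a,c,d} + 0) + b.((rec X. a.(c.(0\{a,c,d} + 0) + b.(X + 0))) + 0) → -b-> t2, -c-> t3
  t2 = (rec X. a.(c.(0\{a,c,d} + 0) + b.(X + 0))) + 0 → -a-> t1
  t3 = 0\{a,c,d} + 0 → (no moves)
Bisimilarity quotient blocks:
  B0 = {s0, s2, t0, t2}
  B1 = {s1, t1}
  B2 = {s3, t3}
s0 ∈ B0, t0 ∈ B0 → same block
Bisimilar ⇒ trace-equivalent.

YES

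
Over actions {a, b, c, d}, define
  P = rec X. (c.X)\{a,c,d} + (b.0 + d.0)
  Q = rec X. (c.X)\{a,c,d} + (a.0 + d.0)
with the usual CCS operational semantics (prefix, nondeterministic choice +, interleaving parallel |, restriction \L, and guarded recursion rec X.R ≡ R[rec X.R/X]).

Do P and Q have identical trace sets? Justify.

Reachable graph of P (2 states):
  p0 = rec X. (c.X)\{a,c,d} + (b.0 + d.0) has moves -b-> p1, -d-> p1
  p1 = 0 has moves ·
Reachable graph of Q (2 states):
  q0 = rec X. (c.X)\{a,c,d} + (a.0 + d.0) has moves -a-> q1, -d-> q1
  q1 = 0 has moves ·
Run σ = ⟨b⟩ on P: start {p0}
  after b @ step 1: {p1}
  P completes σ.
Run σ = ⟨b⟩ on Q: start {q0}
  after b @ step 1: no successor for Q

NO — witness ⟨b⟩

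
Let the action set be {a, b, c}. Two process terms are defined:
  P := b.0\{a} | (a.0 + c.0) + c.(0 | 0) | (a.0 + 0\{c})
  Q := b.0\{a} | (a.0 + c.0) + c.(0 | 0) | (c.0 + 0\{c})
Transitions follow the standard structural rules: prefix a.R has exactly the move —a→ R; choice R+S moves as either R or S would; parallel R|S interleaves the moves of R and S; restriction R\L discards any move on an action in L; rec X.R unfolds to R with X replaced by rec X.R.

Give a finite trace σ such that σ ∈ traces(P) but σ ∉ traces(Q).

ac

Reachable graph of P (7 states):
  p0 = b.0\{a} | (a.0 + c.0) + c.(0 | 0) | (a.0 + 0\{c}) :: ··a··> p1, ··a··> p2, ··b··> p3, ··c··> p1, ··c··> p4
  p1 = b.0\{a} | 0 :: ··b··> p5
  p2 = c.(0 | 0) | 0 :: ··c··> p6
  p3 = 0\{a} | (a.0 + c.0) :: ··a··> p5, ··c··> p5
  p4 = 0 | 0 | (a.0 + 0\{c}) :: ··a··> p6
  p5 = 0\{a} | 0 :: stopped
  p6 = 0 | 0 | 0 :: stopped
Reachable graph of Q (7 states):
  q0 = b.0\{a} | (a.0 + c.0) + c.(0 | 0) | (c.0 + 0\{c}) :: ··a··> q1, ··b··> q2, ··c··> q1, ··c··> q3, ··c··> q4
  q1 = b.0\{a} | 0 :: ··b··> q5
  q2 = 0\{a} | (a.0 + c.0) :: ··a··> q5, ··c··> q5
  q3 = 0 | 0 | (c.0 + 0\{c}) :: ··c··> q6
  q4 = c.(0 | 0) | 0 :: ··c··> q6
  q5 = 0\{a} | 0 :: stopped
  q6 = 0 | 0 | 0 :: stopped
Run σ = ⟨ac⟩ on P: start {p0}
  after a @ step 1: {p1, p2}
  after c @ step 2: {p6}
  ✓ P
Run σ = ⟨ac⟩ on Q: start {q0}
  after a @ step 1: {q1}
  after c @ step 2: ∅  — Q cannot continue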